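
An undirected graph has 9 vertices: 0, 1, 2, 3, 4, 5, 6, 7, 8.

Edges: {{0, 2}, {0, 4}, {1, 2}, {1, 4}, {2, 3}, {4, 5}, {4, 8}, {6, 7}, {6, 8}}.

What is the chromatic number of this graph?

4 and 5 are adjacent, so at least 2 colors are needed.
A valid assignment using 2 colors: 0=b, 1=b, 2=a, 3=b, 4=a, 5=b, 6=a, 7=b, 8=b. Each edge has distinct colors on its endpoints.

2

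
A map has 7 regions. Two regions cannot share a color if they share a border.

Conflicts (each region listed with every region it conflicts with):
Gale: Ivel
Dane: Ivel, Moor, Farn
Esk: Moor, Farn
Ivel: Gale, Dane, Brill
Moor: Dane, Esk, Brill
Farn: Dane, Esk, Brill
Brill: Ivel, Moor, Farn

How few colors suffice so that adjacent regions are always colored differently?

2

Dane and Ivel conflict, so at least 2 colors are needed.
2 colors suffice: color 1 → {Ivel, Moor, Farn}; color 2 → {Gale, Dane, Esk, Brill}. Each listed conflict is separated.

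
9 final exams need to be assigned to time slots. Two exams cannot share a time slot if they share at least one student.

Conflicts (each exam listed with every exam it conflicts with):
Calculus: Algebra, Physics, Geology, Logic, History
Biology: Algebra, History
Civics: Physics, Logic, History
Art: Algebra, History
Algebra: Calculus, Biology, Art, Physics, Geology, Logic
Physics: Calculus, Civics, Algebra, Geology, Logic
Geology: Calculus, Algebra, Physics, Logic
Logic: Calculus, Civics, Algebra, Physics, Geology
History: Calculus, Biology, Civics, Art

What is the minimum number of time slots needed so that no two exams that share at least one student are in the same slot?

Calculus, Algebra, Physics, Geology, Logic all conflict with each other, so at least 5 time slots are needed.
5 time slots suffice: Calculus=2, Biology=2, Civics=2, Art=2, Algebra=1, Physics=3, Geology=5, Logic=4, History=1. Each listed conflict is separated.

5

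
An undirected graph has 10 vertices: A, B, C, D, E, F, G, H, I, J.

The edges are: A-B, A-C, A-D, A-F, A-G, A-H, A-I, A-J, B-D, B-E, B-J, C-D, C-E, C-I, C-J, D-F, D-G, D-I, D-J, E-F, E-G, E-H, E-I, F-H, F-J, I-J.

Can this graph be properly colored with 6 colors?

The chromatic number is 5. A, C, D, I, J form a clique, so at least 5 colors are needed.
5 colors suffice: color 1 → {A, E}; color 2 → {D, H}; color 3 → {G, J}; color 4 → {B, C, F}; color 5 → {I}.
Since 6 ≥ 5, a proper 6-coloring certainly exists.

Yes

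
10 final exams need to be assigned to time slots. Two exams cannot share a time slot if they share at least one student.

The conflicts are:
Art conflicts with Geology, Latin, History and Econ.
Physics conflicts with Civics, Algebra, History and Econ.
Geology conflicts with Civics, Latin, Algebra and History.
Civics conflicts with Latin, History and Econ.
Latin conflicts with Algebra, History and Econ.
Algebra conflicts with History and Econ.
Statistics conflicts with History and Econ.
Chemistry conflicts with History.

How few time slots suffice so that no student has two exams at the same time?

Art, Geology, Latin, History pairwise conflict, so at least 4 time slots are needed.
4 time slots suffice: time slot 1 → {History, Econ}; time slot 2 → {Physics, Latin, Statistics, Chemistry}; time slot 3 → {Art, Civics, Algebra}; time slot 4 → {Geology}. Each listed conflict is separated.

4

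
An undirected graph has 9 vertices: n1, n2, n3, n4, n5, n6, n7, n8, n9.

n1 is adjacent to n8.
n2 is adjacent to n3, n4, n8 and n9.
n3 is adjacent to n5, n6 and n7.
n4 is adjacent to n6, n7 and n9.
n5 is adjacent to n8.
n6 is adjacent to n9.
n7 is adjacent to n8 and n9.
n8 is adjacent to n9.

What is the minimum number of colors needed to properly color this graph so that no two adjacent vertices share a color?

3

n2, n4, n9 form a triangle, so at least 3 colors are needed.
3 colors suffice: color 1 → {n3, n4, n8}; color 2 → {n1, n5, n9}; color 3 → {n2, n6, n7}. Each edge has distinct colors on its endpoints.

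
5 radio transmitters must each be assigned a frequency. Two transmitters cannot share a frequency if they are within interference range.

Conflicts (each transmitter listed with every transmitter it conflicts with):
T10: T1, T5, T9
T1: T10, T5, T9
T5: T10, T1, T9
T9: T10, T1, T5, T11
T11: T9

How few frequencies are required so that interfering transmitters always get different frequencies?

T10, T1, T5, T9 all conflict with each other, so at least 4 frequencies are needed.
4 frequencies suffice: T10=2, T1=4, T5=3, T9=1, T11=2. Each listed conflict is separated.

4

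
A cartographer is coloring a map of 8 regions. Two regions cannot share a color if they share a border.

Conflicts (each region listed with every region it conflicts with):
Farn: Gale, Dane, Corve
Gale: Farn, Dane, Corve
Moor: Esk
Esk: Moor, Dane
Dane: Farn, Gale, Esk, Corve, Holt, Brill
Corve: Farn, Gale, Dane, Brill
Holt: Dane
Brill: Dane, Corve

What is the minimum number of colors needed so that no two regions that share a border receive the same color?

Farn, Gale, Dane, Corve pairwise conflict, so at least 4 colors are needed.
4 colors suffice: color 1 → {Moor, Dane}; color 2 → {Esk, Corve, Holt}; color 3 → {Gale, Brill}; color 4 → {Farn}. Every pair that conflicts lands in different colors.

4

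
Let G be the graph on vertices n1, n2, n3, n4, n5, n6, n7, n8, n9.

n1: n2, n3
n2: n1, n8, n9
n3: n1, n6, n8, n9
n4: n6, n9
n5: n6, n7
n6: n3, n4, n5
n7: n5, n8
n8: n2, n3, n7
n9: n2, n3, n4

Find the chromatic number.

The cycle n3-n6-n5-n7-n8-n3 has odd length 5, so it cannot be 2-colored; at least 3 colors are needed.
3 colors suffice: color 1 → {n2, n3, n4, n5}; color 2 → {n1, n6, n8, n9}; color 3 → {n7}. Every edge joins two different colors.

3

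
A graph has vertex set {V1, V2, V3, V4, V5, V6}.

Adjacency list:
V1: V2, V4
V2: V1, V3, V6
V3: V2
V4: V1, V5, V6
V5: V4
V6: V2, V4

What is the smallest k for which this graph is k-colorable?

2

V1 and V4 are adjacent, so at least 2 colors are needed.
One proper 2-coloring: V1=2, V2=1, V3=2, V4=1, V5=2, V6=2. No two adjacent vertices share a color.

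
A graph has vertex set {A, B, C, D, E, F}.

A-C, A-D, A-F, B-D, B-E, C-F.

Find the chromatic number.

3

A, C, F form a triangle, so at least 3 colors are needed.
One proper 3-coloring: A=red, B=red, C=blue, D=blue, E=blue, F=green. Every edge joins two different colors.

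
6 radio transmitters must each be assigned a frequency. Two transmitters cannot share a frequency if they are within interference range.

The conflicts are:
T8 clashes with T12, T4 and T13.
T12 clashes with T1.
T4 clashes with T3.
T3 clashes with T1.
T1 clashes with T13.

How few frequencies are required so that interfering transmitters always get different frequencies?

The cycle T4-T8-T13-T1-T3-T4 has odd length 5, so it cannot be 2-colored; at least 3 frequencies are needed.
3 frequencies suffice: frequency 1 → {T8, T1}; frequency 2 → {T12, T3, T13}; frequency 3 → {T4}. Every pair that conflicts lands in different frequencies.

3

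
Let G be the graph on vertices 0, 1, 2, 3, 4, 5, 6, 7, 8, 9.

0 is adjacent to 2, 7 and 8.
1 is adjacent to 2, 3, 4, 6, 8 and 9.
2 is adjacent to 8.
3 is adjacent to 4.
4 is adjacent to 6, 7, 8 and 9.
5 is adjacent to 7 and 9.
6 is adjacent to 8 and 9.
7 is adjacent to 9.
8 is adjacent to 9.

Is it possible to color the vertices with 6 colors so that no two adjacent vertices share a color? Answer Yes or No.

Yes

The chromatic number is 5. 1, 4, 6, 8, 9 are mutually adjacent (a clique of size 5), so at least 5 colors are needed.
5 colors suffice: 0=blue, 1=green, 2=yellow, 3=red, 4=blue, 5=blue, 6=purple, 7=red, 8=red, 9=yellow.
Since 6 ≥ 5, a proper 6-coloring certainly exists.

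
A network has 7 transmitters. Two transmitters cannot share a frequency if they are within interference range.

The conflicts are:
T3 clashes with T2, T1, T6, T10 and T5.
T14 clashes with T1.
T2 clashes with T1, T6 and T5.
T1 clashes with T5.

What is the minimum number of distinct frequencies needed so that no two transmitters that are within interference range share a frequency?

T3, T2, T1, T5 are mutually in conflict, so at least 4 frequencies are needed.
4 frequencies suffice: frequency 1 → {T3, T14}; frequency 2 → {T1, T6, T10}; frequency 3 → {T2}; frequency 4 → {T5}. No two conflicting transmitters share a frequency.

4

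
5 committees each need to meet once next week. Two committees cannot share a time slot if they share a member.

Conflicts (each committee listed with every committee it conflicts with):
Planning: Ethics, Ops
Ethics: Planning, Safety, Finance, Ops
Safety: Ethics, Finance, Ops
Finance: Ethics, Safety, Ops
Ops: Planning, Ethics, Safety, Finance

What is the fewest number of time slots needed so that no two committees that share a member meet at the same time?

Ethics, Safety, Finance, Ops all conflict with each other, so at least 4 time slots are needed.
4 time slots suffice: time slot 1 → {Ethics}; time slot 2 → {Ops}; time slot 3 → {Planning, Finance}; time slot 4 → {Safety}. Each listed conflict is separated.

4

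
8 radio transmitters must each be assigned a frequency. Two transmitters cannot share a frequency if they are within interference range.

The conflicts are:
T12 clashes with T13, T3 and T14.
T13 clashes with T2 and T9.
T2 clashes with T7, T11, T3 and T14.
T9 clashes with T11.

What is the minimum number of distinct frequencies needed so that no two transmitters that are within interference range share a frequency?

2

T13 and T9 conflict, so at least 2 frequencies are needed.
A valid assignment using 2 frequencies: T12=1, T13=2, T2=1, T9=1, T7=2, T11=2, T3=2, T14=2. Every pair that conflicts lands in different frequencies.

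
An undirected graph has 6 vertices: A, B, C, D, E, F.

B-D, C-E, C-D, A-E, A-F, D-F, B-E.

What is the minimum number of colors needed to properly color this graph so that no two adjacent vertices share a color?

The cycle D-C-E-A-F-D has odd length 5, so it cannot be 2-colored; at least 3 colors are needed.
3 colors suffice: color 1 → {D, E}; color 2 → {A, B, C}; color 3 → {F}. Every edge joins two different colors.

3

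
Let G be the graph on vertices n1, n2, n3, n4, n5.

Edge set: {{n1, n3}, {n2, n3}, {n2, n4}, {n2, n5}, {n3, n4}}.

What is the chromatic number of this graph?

3

n2, n3, n4 are pairwise adjacent, so at least 3 colors are needed.
3 colors suffice: n1=B, n2=B, n3=R, n4=G, n5=R. Every edge joins two different colors.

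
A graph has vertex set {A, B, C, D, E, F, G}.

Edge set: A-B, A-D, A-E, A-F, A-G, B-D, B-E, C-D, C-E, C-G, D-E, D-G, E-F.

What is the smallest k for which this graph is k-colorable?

4

A, B, D, E are pairwise adjacent (a clique of size 4), so at least 4 colors are needed.
4 colors suffice: color 1 → {D, F}; color 2 → {E, G}; color 3 → {A, C}; color 4 → {B}. Every edge joins two different colors.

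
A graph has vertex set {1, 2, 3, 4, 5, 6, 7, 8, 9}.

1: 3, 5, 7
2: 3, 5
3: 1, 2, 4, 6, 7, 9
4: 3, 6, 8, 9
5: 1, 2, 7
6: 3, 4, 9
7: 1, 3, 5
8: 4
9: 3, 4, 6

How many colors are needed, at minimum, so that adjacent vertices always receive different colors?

3, 4, 6, 9 form a clique, so at least 4 colors are needed.
One proper 4-coloring: 1=green, 2=blue, 3=red, 4=blue, 5=red, 6=green, 7=blue, 8=red, 9=yellow. Every edge joins two different colors.

4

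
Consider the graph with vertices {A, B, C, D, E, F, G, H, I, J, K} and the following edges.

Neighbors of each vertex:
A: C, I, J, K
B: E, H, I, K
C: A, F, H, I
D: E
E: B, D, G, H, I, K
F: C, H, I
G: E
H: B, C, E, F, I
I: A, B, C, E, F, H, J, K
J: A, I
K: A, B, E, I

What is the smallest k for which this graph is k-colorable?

4

C, F, H, I form a clique, so at least 4 colors are needed.
One proper 4-coloring: A=blue, B=yellow, C=yellow, D=red, E=blue, F=blue, G=red, H=green, I=red, J=green, K=green. No two adjacent vertices share a color.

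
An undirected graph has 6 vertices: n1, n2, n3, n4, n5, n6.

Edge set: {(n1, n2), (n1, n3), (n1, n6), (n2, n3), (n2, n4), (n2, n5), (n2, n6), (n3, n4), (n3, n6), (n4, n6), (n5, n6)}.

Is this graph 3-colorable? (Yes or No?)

No

n1, n2, n3, n6 are mutually adjacent (a clique of size 4), so at least 4 colors are needed.
So 3 colors are not enough.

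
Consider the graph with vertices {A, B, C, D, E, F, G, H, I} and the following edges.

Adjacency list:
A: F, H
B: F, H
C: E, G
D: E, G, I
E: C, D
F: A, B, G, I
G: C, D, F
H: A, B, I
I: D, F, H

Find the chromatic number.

2

A and F are adjacent, so at least 2 colors are needed.
2 colors suffice: A=2, B=2, C=1, D=1, E=2, F=1, G=2, H=1, I=2. Each edge has distinct colors on its endpoints.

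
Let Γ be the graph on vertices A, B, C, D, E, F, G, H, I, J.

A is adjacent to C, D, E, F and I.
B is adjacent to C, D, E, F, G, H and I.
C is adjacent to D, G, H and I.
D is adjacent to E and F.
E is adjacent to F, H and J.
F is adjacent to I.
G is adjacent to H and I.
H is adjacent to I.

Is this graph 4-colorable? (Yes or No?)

B, C, G, H, I form a clique, so at least 5 colors are needed.
So 4 colors are not enough.

No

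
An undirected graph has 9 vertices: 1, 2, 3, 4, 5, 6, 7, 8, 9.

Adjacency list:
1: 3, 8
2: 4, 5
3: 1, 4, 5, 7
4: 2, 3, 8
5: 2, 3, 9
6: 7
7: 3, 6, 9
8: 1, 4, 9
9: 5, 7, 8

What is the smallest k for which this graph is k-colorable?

3

The cycle 3-1-8-9-7-3 has odd length 5, so it cannot be 2-colored; at least 3 colors are needed.
A valid assignment using 3 colors: 1=b, 2=a, 3=a, 4=b, 5=b, 6=a, 7=b, 8=a, 9=c. No two adjacent vertices share a color.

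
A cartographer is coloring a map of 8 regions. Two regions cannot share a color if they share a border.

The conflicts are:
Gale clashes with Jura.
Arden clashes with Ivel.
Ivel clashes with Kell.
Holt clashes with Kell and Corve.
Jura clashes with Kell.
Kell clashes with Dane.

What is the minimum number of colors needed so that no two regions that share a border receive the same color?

Holt and Corve conflict, so at least 2 colors are needed.
2 colors suffice: Gale=1, Arden=1, Ivel=2, Holt=2, Jura=2, Kell=1, Corve=1, Dane=2. Every pair that conflicts lands in different colors.

2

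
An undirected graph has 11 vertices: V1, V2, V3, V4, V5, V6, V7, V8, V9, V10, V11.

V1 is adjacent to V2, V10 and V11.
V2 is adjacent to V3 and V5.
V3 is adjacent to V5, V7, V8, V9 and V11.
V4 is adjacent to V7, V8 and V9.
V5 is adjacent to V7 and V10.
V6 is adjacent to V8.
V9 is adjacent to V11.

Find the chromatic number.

3

V3, V9, V11 are pairwise adjacent, so at least 3 colors are needed.
One proper 3-coloring: V1=1, V2=3, V3=1, V4=1, V5=2, V6=1, V7=3, V8=2, V9=3, V10=3, V11=2. No two adjacent vertices share a color.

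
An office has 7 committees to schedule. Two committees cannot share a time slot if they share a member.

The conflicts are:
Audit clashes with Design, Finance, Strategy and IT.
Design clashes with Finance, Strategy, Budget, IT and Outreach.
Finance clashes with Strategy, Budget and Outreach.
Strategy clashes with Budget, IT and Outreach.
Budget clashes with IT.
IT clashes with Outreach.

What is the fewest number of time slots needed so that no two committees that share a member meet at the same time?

Design, Finance, Strategy, Outreach are mutually in conflict, so at least 4 time slots are needed.
4 time slots suffice: Audit=4, Design=1, Finance=3, Strategy=2, Budget=4, IT=3, Outreach=4. Each listed conflict is separated.

4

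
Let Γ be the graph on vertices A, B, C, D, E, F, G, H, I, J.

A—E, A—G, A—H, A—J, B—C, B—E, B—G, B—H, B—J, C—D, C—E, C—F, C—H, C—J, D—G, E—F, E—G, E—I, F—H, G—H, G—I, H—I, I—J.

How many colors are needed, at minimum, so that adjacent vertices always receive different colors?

B, C, E are mutually adjacent, so at least 3 colors are needed.
One proper 3-coloring: A=3, B=3, C=2, D=1, E=1, F=3, G=2, H=1, I=3, J=1. No two adjacent vertices share a color.

3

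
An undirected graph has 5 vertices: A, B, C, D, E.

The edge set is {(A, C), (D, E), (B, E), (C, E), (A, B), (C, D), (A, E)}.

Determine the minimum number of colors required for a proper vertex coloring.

A, B, E are pairwise adjacent, so at least 3 colors are needed.
3 colors suffice: color red → {E}; color blue → {B, C}; color green → {A, D}. No two adjacent vertices share a color.

3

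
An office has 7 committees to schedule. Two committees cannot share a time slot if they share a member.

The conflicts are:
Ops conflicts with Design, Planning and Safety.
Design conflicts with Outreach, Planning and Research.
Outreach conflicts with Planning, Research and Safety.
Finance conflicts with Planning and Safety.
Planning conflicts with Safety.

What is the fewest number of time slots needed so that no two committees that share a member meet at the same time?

Design, Outreach, Research pairwise conflict, so at least 3 time slots are needed.
3 time slots suffice: time slot 1 → {Planning, Research}; time slot 2 → {Ops, Outreach, Finance}; time slot 3 → {Design, Safety}. Each listed conflict is separated.

3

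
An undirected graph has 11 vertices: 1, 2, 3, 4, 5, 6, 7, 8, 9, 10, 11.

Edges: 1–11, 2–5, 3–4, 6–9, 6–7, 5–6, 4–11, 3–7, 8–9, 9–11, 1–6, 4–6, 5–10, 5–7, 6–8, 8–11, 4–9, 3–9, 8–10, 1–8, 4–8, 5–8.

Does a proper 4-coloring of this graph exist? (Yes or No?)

The chromatic number is 4. 4, 8, 9, 11 are mutually adjacent (a clique of size 4), so at least 4 colors are needed.
4 colors suffice: color a → {2, 7, 8}; color b → {3, 6, 10, 11}; color c → {1, 5, 9}; color d → {4}.
That is already a proper 4-coloring.

Yes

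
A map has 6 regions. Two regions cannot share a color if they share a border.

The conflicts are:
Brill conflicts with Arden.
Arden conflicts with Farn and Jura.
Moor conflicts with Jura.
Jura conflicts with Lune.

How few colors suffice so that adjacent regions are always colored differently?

2

Jura and Lune conflict, so at least 2 colors are needed.
A valid assignment using 2 colors: Brill=1, Arden=2, Moor=2, Farn=1, Jura=1, Lune=2. No two conflicting regions share a color.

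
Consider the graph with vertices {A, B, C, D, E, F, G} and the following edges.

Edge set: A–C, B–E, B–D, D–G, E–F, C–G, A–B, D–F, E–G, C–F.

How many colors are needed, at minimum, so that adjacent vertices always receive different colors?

3

The cycle B-D-G-C-A-B has odd length 5, so it cannot be 2-colored; at least 3 colors are needed.
3 colors suffice: color red → {B, F, G}; color blue → {C, D, E}; color green → {A}. No two adjacent vertices share a color.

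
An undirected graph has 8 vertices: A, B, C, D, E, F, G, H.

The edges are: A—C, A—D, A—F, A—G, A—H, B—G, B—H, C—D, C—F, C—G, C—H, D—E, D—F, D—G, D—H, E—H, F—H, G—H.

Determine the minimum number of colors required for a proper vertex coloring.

5

A, C, D, F, H are mutually adjacent (a clique of size 5), so at least 5 colors are needed.
5 colors suffice: color 1 → {H}; color 2 → {B, D}; color 3 → {C, E}; color 4 → {F, G}; color 5 → {A}. Every edge joins two different colors.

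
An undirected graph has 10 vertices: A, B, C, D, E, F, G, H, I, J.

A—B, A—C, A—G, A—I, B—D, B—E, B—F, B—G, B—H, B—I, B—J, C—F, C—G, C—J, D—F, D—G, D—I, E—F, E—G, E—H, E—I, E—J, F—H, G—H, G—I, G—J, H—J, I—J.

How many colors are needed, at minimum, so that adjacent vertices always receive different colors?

5

B, E, G, I, J form a clique, so at least 5 colors are needed.
5 colors suffice: A=green, B=red, C=red, D=green, E=green, F=blue, G=blue, H=yellow, I=yellow, J=purple. Every edge joins two different colors.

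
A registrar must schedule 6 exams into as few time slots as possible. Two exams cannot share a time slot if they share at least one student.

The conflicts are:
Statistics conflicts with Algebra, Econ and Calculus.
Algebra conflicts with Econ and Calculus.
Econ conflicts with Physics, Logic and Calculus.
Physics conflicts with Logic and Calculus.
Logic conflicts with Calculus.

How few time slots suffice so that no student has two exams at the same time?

4

Statistics, Algebra, Econ, Calculus all conflict with each other, so at least 4 time slots are needed.
4 time slots suffice: time slot 1 → {Calculus}; time slot 2 → {Econ}; time slot 3 → {Algebra, Physics}; time slot 4 → {Statistics, Logic}. Every pair that conflicts lands in different time slots.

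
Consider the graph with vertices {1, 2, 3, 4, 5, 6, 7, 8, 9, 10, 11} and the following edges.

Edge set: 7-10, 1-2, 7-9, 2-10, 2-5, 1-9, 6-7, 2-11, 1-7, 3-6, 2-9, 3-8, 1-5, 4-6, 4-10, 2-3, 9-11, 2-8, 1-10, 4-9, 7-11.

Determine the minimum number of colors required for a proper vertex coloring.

1, 2, 5 are mutually adjacent, so at least 3 colors are needed.
3 colors suffice: color red → {2, 4, 7}; color blue → {3, 5, 9, 10}; color green → {1, 6, 8, 11}. Every edge joins two different colors.

3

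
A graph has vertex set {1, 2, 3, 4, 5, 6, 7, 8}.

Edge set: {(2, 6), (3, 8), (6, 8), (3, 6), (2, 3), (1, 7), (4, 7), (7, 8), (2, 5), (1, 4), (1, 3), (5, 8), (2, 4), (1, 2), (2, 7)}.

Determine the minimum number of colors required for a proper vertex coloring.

4

1, 2, 4, 7 are mutually adjacent (a clique of size 4), so at least 4 colors are needed.
4 colors suffice: color a → {2, 8}; color b → {3, 5, 7}; color c → {1, 6}; color d → {4}. Every edge joins two different colors.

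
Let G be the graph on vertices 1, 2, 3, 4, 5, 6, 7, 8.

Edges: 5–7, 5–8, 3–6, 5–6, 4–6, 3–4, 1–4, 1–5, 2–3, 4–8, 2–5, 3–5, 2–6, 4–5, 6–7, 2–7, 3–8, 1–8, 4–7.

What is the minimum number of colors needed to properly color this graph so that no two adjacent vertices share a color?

2, 5, 6, 7 are pairwise adjacent (a clique of size 4), so at least 4 colors are needed.
One proper 4-coloring: 1=yellow, 2=blue, 3=yellow, 4=blue, 5=red, 6=green, 7=yellow, 8=green. Every edge joins two different colors.

4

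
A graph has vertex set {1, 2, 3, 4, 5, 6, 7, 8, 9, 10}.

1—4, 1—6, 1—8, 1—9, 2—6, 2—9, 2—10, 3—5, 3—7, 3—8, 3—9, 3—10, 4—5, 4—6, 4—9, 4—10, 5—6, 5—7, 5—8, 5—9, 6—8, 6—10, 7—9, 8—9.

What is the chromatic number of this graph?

4

3, 5, 8, 9 are pairwise adjacent (a clique of size 4), so at least 4 colors are needed.
A valid assignment using 4 colors: 1=blue, 2=green, 3=green, 4=green, 5=blue, 6=red, 7=yellow, 8=yellow, 9=red, 10=blue. No two adjacent vertices share a color.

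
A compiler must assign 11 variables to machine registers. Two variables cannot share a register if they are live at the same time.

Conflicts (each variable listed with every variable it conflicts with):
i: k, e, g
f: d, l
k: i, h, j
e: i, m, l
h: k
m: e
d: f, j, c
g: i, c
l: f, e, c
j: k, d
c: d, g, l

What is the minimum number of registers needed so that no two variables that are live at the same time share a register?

3

The cycle e-i-g-c-l-e has odd length 5, so it cannot be 2-colored; at least 3 registers are needed.
A valid assignment using 3 registers: i=2, f=1, k=1, e=1, h=2, m=2, d=2, g=3, l=2, j=3, c=1. No two conflicting variables share a register.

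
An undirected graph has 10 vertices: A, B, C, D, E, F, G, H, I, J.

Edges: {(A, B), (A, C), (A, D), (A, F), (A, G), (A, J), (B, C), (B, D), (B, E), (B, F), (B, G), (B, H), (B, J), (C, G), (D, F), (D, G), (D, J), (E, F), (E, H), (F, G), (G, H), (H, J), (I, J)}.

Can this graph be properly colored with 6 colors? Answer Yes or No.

The chromatic number is 5. A, B, D, F, G form a clique, so at least 5 colors are needed.
5 colors suffice: color 1 → {B, I}; color 2 → {A, H}; color 3 → {E, G, J}; color 4 → {C, D}; color 5 → {F}.
Since 6 ≥ 5, a proper 6-coloring certainly exists.

Yes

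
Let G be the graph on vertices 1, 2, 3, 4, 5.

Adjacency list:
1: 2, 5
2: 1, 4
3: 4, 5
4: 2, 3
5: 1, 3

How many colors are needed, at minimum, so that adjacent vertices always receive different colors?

The cycle 4-3-5-1-2-4 has odd length 5, so it cannot be 2-colored; at least 3 colors are needed.
3 colors suffice: color a → {4, 5}; color b → {1, 3}; color c → {2}. Each edge has distinct colors on its endpoints.

3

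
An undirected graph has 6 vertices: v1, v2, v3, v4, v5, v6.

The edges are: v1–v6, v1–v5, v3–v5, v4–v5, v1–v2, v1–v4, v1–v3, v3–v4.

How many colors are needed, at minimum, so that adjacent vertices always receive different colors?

4

v1, v3, v4, v5 form a clique, so at least 4 colors are needed.
A valid assignment using 4 colors: v1=red, v2=blue, v3=green, v4=yellow, v5=blue, v6=blue. No two adjacent vertices share a color.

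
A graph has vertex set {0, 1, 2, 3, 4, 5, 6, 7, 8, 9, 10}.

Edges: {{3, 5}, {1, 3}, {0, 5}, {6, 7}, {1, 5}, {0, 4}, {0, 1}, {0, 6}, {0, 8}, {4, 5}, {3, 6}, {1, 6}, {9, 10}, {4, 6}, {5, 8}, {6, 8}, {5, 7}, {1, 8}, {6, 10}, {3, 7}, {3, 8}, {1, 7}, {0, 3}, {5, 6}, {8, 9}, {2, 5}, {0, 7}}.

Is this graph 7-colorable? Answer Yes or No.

Yes

The chromatic number is 6. 0, 1, 3, 5, 6, 8 form a clique, so at least 6 colors are needed.
6 colors suffice: color a → {2, 6, 9}; color b → {5, 10}; color c → {0}; color d → {4, 7, 8}; color e → {3}; color f → {1}.
Since 7 ≥ 6, a proper 7-coloring certainly exists.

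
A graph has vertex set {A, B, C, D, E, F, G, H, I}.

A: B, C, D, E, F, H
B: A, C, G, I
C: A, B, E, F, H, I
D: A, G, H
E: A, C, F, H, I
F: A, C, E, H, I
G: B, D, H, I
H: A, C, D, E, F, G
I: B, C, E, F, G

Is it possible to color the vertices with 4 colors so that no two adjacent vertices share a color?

No

A, C, E, F, H are mutually adjacent (a clique of size 5), so at least 5 colors are needed.
So 4 colors are not enough.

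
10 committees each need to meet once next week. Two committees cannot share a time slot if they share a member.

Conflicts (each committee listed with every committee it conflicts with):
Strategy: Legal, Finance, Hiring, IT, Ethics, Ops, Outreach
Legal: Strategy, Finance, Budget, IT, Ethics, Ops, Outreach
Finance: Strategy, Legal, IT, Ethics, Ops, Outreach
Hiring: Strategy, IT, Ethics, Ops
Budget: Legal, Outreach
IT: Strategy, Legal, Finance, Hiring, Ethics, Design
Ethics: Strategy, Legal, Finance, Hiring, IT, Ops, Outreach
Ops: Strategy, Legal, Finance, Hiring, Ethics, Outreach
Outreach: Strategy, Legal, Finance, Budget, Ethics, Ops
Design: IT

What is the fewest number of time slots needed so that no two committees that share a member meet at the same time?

Strategy, Legal, Finance, Ethics, Ops, Outreach pairwise conflict, so at least 6 time slots are needed.
6 time slots suffice: time slot 1 → {Legal, Hiring, Design}; time slot 2 → {Strategy, Budget}; time slot 3 → {Ethics}; time slot 4 → {IT, Outreach}; time slot 5 → {Ops}; time slot 6 → {Finance}. Every pair that conflicts lands in different time slots.

6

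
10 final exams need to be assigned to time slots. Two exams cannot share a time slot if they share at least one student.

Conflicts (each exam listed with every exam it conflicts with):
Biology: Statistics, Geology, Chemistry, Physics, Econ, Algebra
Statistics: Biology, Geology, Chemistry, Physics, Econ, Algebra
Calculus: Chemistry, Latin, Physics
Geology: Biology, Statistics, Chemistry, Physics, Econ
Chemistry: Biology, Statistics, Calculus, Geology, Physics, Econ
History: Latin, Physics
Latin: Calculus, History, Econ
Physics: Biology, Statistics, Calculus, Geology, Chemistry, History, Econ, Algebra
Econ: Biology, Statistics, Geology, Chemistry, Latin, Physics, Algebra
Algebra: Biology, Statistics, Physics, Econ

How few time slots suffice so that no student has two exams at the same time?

Biology, Statistics, Geology, Chemistry, Physics, Econ are mutually in conflict, so at least 6 time slots are needed.
6 time slots suffice: Biology=5, Statistics=4, Calculus=2, Geology=6, Chemistry=3, History=2, Latin=1, Physics=1, Econ=2, Algebra=3. Every pair that conflicts lands in different time slots.

6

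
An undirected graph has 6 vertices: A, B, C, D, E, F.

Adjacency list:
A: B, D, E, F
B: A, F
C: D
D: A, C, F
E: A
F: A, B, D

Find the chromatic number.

A, B, F are pairwise adjacent, so at least 3 colors are needed.
3 colors suffice: A=1, B=3, C=1, D=3, E=2, F=2. No two adjacent vertices share a color.

3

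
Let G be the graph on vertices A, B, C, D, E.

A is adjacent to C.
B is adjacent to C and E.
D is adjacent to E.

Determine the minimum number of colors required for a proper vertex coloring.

B and C are adjacent, so at least 2 colors are needed.
2 colors suffice: color red → {A, B, D}; color blue → {C, E}. No two adjacent vertices share a color.

2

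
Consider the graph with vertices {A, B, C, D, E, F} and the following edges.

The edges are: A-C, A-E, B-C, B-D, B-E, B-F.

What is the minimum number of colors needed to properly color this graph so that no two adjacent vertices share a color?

2

B and E are adjacent, so at least 2 colors are needed.
One proper 2-coloring: A=1, B=1, C=2, D=2, E=2, F=2. Each edge has distinct colors on its endpoints.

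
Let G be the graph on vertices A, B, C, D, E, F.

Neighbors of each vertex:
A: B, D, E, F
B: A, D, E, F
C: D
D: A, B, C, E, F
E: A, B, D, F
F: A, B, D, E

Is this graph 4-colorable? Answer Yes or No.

A, B, D, E, F form a clique, so at least 5 colors are needed.
So 4 colors are not enough.

No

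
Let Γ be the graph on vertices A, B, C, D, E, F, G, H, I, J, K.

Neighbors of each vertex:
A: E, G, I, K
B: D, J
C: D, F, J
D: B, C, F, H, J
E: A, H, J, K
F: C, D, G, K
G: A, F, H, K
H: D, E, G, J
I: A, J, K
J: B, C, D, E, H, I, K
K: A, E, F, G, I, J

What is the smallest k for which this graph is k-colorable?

B, D, J form a triangle, so at least 3 colors are needed.
One proper 3-coloring: A=1, B=2, C=2, D=3, E=3, F=1, G=3, H=2, I=3, J=1, K=2. Every edge joins two different colors.

3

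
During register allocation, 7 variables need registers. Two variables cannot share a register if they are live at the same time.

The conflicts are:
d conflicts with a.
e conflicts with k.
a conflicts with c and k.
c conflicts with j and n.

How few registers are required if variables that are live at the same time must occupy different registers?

2

c and n conflict, so at least 2 registers are needed.
2 registers suffice: register 1 → {e, a, j, n}; register 2 → {d, c, k}. Each listed conflict is separated.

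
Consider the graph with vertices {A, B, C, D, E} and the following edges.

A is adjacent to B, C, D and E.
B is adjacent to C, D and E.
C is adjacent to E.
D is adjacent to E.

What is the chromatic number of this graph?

A, B, D, E form a clique, so at least 4 colors are needed.
4 colors suffice: color 1 → {A}; color 2 → {E}; color 3 → {B}; color 4 → {C, D}. Each edge has distinct colors on its endpoints.

4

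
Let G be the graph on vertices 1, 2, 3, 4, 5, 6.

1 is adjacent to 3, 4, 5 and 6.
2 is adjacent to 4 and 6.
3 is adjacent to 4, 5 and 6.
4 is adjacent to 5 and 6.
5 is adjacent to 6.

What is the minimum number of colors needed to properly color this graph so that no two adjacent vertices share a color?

1, 3, 4, 5, 6 are mutually adjacent (a clique of size 5), so at least 5 colors are needed.
5 colors suffice: 1=c, 2=c, 3=e, 4=b, 5=d, 6=a. No two adjacent vertices share a color.

5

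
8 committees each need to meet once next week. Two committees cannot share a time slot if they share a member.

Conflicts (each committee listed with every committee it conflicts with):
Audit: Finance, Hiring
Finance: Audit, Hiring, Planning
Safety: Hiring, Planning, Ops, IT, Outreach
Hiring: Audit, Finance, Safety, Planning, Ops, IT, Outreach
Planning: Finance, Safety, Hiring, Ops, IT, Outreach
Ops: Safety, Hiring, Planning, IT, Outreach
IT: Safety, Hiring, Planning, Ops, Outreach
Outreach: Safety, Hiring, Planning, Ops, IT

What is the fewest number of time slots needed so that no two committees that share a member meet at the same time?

Safety, Hiring, Planning, Ops, IT, Outreach are mutually in conflict, so at least 6 time slots are needed.
6 time slots suffice: time slot 1 → {Hiring}; time slot 2 → {Audit, Planning}; time slot 3 → {Finance, Ops}; time slot 4 → {IT}; time slot 5 → {Safety}; time slot 6 → {Outreach}. No two conflicting committees share a time slot.

6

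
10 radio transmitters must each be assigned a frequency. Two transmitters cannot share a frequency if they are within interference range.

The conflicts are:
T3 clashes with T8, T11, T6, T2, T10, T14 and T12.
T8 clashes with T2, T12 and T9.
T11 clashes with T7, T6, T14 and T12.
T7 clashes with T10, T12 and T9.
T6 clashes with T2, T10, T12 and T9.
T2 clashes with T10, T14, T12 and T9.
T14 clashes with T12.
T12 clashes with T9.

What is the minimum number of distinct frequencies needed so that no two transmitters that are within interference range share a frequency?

4

T3, T6, T2, T12 are mutually in conflict, so at least 4 frequencies are needed.
Using 4 frequencies: T3=3, T8=4, T11=2, T7=4, T6=4, T2=2, T10=1, T14=4, T12=1, T9=3. Every pair that conflicts lands in different frequencies.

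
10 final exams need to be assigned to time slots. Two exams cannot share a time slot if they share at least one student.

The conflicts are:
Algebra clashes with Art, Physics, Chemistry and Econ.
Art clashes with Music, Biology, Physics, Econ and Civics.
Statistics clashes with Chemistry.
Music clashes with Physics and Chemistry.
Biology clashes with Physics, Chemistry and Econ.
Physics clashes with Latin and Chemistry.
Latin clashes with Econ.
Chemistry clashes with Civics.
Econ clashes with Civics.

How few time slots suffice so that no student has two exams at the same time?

3

Art, Econ, Civics pairwise conflict, so at least 3 time slots are needed.
3 time slots suffice: time slot 1 → {Statistics, Physics, Econ}; time slot 2 → {Art, Latin, Chemistry}; time slot 3 → {Algebra, Music, Biology, Civics}. No two conflicting exams share a time slot.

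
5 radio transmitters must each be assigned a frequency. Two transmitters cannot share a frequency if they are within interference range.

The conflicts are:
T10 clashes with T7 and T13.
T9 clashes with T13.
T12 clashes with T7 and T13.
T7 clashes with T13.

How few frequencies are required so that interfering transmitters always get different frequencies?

T10, T7, T13 pairwise conflict, so at least 3 frequencies are needed.
3 frequencies suffice: T10=3, T9=2, T12=3, T7=2, T13=1. Every pair that conflicts lands in different frequencies.

3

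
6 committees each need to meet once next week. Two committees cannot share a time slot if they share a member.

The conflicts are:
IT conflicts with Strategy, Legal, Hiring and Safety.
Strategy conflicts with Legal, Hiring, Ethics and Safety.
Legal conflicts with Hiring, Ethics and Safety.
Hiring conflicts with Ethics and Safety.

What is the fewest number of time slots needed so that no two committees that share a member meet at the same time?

IT, Strategy, Legal, Hiring, Safety are mutually in conflict, so at least 5 time slots are needed.
5 time slots suffice: time slot 1 → {Legal}; time slot 2 → {Hiring}; time slot 3 → {Strategy}; time slot 4 → {Ethics, Safety}; time slot 5 → {IT}. Every pair that conflicts lands in different time slots.

5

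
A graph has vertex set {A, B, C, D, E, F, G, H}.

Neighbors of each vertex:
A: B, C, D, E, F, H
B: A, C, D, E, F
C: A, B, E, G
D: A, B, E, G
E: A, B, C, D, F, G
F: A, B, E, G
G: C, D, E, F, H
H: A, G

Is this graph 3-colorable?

No

A, B, D, E are pairwise adjacent (a clique of size 4), so at least 4 colors are needed.
So 3 colors are not enough.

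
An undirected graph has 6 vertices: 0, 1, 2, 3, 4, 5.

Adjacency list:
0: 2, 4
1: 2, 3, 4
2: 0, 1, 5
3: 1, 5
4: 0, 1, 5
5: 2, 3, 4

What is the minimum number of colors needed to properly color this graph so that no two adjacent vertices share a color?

0 and 2 are adjacent, so at least 2 colors are needed.
2 colors suffice: color a → {0, 1, 5}; color b → {2, 3, 4}. Each edge has distinct colors on its endpoints.

2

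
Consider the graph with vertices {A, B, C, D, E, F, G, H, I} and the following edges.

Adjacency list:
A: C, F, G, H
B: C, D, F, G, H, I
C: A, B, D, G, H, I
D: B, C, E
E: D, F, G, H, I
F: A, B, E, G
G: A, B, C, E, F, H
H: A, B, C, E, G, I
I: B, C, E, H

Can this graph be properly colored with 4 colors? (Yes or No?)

The chromatic number is 4. B, C, G, H are pairwise adjacent (a clique of size 4), so at least 4 colors are needed.
4 colors suffice: A=3, B=3, C=2, D=1, E=2, F=4, G=1, H=4, I=1.
That is already a proper 4-coloring.

Yes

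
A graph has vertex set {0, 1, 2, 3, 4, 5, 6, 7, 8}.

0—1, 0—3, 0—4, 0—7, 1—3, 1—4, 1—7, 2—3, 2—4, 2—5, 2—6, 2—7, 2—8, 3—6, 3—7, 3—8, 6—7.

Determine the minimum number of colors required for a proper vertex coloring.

2, 3, 6, 7 are mutually adjacent (a clique of size 4), so at least 4 colors are needed.
4 colors suffice: color red → {3, 4, 5}; color blue → {0, 2}; color green → {7, 8}; color yellow → {1, 6}. Every edge joins two different colors.

4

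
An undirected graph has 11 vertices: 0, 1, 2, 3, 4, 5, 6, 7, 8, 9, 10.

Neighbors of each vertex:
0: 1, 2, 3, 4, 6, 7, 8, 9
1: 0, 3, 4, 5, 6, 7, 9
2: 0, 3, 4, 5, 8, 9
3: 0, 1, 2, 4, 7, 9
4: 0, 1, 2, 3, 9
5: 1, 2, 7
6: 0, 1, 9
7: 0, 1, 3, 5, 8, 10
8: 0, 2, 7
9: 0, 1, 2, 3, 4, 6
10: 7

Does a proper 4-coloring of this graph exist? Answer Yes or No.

No

0, 1, 3, 4, 9 are pairwise adjacent (a clique of size 5), so at least 5 colors are needed.
So 4 colors are not enough.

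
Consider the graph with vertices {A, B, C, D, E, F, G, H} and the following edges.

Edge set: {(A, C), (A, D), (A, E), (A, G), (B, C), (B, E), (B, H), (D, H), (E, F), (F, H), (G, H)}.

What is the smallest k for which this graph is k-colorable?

3

The cycle A-D-H-B-C-A has odd length 5, so it cannot be 2-colored; at least 3 colors are needed.
A valid assignment using 3 colors: A=red, B=blue, C=green, D=blue, E=green, F=blue, G=blue, H=red. Every edge joins two different colors.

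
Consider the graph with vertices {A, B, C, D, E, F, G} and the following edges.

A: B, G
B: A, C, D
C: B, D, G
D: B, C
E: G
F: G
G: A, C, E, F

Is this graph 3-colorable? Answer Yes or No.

The chromatic number is 3. B, C, D are pairwise adjacent, so at least 3 colors are needed.
3 colors suffice: color 1 → {B, G}; color 2 → {A, C, E, F}; color 3 → {D}.
That is already a proper 3-coloring.

Yes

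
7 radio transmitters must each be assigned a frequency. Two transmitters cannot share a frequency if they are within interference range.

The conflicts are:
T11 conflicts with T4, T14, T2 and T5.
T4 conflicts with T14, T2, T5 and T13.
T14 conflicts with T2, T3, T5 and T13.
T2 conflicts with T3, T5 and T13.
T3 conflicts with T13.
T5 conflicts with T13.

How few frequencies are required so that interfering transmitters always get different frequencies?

T4, T14, T2, T5, T13 all conflict with each other, so at least 5 frequencies are needed.
5 frequencies suffice: frequency 1 → {T2}; frequency 2 → {T14}; frequency 3 → {T4, T3}; frequency 4 → {T11, T13}; frequency 5 → {T5}. No two conflicting transmitters share a frequency.

5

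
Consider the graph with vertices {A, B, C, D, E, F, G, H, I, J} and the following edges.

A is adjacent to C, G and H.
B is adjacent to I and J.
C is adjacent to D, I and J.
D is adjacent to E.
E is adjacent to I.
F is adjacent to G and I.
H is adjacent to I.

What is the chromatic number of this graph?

3

The cycle G-A-C-I-F-G has odd length 5, so it cannot be 2-colored; at least 3 colors are needed.
3 colors suffice: color red → {A, D, I, J}; color blue → {B, C, E, F, H}; color green → {G}. Every edge joins two different colors.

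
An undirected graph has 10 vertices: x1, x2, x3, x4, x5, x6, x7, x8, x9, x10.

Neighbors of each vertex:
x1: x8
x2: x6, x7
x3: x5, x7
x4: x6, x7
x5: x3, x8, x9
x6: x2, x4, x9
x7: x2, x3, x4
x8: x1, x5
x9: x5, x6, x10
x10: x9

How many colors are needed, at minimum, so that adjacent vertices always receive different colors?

2

x9 and x10 are adjacent, so at least 2 colors are needed.
2 colors suffice: x1=blue, x2=red, x3=red, x4=red, x5=blue, x6=blue, x7=blue, x8=red, x9=red, x10=blue. Every edge joins two different colors.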